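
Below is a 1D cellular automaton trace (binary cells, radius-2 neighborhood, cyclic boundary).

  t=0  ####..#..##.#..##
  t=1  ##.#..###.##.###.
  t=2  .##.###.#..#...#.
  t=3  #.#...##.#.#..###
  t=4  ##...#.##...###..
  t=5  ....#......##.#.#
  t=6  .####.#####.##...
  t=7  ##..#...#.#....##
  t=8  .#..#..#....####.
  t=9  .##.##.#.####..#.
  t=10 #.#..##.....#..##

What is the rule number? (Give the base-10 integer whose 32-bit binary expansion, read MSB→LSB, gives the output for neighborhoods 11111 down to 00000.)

3020497567

  nb #####: next=#  (t=0,i=0, bit31=1)
  nb ####.: next=.  (t=0,i=2, bit30=0)
  nb ###.#: next=#  (t=1,i=8, bit29=1)
  nb ###..: next=#  (t=0,i=3, bit28=1)
  nb ##.##: next=.  (t=1,i=9, bit27=0)
  nb ##.#.: next=#  (t=0,i=11, bit26=1)
  nb ##..#: next=.  (t=0,i=4, bit25=0)
  nb ##...: next=.  (t=4,i=2, bit24=0)
  nb #.###: next=.  (t=1,i=13, bit23=0)
  nb #.##.: next=.  (t=1,i=0, bit22=0)
  nb #.#.#: next=.  (t=3,i=9, bit21=0)
  nb #.#..: next=.  (t=0,i=12, bit20=0)
  nb #..##: next=#  (t=0,i=8, bit19=1)
  nb #..#.: next=.  (t=0,i=5, bit18=0)
  nb #...#: next=.  (t=2,i=13, bit17=0)
  nb #....: next=#  (t=5,i=1, bit16=1)
  nb .####: next=.  (t=0,i=16, bit15=0)
  nb .###.: next=.  (t=1,i=7, bit14=0)
  nb .##.#: next=#  (t=0,i=10, bit13=1)
  nb .##..: next=.  (t=4,i=1, bit12=0)
  nb .#.##: next=.  (t=4,i=6, bit11=0)
  nb .#.#.: next=.  (t=3,i=10, bit10=0)
  nb .#..#: next=#  (t=0,i=7, bit9=1)
  nb .#...: next=.  (t=2,i=12, bit8=0)
  nb ..###: next=#  (t=0,i=15, bit7=1)
  nb ..##.: next=.  (t=0,i=9, bit6=0)
  nb ..#.#: next=.  (t=4,i=5, bit5=0)
  nb ..#..: next=#  (t=0,i=6, bit4=1)
  nb ...##: next=#  (t=3,i=5, bit3=1)
  nb ...#.: next=#  (t=2,i=14, bit2=1)
  nb ....#: next=#  (t=5,i=2, bit1=1)
  nb .....: next=#  (t=5,i=7, bit0=1)
  bits 10110100000010010010001010011111 = 3020497567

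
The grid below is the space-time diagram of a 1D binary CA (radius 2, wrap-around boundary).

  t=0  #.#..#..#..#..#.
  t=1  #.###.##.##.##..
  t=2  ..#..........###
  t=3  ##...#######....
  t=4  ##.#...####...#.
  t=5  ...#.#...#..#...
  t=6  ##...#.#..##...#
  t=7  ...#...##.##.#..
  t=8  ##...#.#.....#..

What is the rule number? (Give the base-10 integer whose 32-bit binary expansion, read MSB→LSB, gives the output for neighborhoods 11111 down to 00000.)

  [31] ##### => #  t=3,i=7
  [30] ####. => #  t=3,i=10
  [29] ###.# => .  t=1,i=4
  [28] ###.. => .  t=2,i=15
  [27] ##.## => .  t=1,i=5
  [26] ##.#. => .  t=4,i=2
  [25] ##..# => #  t=1,i=14
  [24] ##... => .  t=3,i=2
  [23] #.### => #  t=1,i=2
  [22] #.##. => .  t=1,i=6
  [21] #.#.# => #  t=0,i=0
  [20] #.#.. => #  t=0,i=2
  [19] #..## => .  t=6,i=9
  [18] #..#. => #  t=0,i=4
  [17] #...# => #  t=3,i=3
  [16] #.... => .  t=2,i=4
  [15] .#### => .  t=3,i=6
  [14] .###. => .  t=1,i=3
  [13] .##.# => .  t=1,i=7
  [12] .##.. => #  t=1,i=13
  [11] .#.## => .  t=1,i=1
  [10] .#.#. => .  t=0,i=1
  [9] .#..# => #  t=0,i=3
  [8] .#... => .  t=2,i=3
  [7] ..### => .  t=2,i=13
  [6] ..##. => #  t=3,i=0
  [5] ..#.# => .  t=0,i=14
  [4] ..#.. => .  t=0,i=5
  [3] ...## => .  t=2,i=12
  [2] ...#. => .  t=4,i=13
  [1] ....# => #  t=2,i=11
  [0] ..... => #  t=2,i=5
  bits 11000010101101100001001001000011 = 3266712131

3266712131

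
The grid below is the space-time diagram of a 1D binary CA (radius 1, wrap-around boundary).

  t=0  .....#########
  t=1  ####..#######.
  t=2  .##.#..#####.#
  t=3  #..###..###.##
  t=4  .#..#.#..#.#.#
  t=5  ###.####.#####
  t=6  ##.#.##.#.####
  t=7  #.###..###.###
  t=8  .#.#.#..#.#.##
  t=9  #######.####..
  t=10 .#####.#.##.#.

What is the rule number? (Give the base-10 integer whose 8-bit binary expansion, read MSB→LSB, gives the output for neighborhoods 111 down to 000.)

181

  [7] ### => #  t=0,i=6
  [6] ##. => .  t=0,i=13
  [5] #.# => #  t=1,i=13
  [4] #.. => #  t=0,i=0
  [3] .## => .  t=0,i=5
  [2] .#. => #  t=2,i=4
  [1] ..# => .  t=0,i=4
  [0] ... => #  t=0,i=1
  bits 10110101 = 181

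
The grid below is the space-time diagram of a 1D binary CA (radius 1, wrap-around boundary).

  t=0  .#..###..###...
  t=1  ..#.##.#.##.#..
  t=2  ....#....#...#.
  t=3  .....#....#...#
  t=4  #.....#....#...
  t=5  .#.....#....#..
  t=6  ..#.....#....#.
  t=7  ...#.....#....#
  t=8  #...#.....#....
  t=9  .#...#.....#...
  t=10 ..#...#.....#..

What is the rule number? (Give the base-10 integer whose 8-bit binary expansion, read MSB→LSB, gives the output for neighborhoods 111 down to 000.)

152

  [7] ### => #  t=0,i=5
  [6] ##. => .  t=0,i=6
  [5] #.# => .  t=1,i=3
  [4] #.. => #  t=0,i=2
  [3] .## => #  t=0,i=4
  [2] .#. => .  t=0,i=1
  [1] ..# => .  t=0,i=0
  [0] ... => .  t=0,i=13
  bits 10011000 = 152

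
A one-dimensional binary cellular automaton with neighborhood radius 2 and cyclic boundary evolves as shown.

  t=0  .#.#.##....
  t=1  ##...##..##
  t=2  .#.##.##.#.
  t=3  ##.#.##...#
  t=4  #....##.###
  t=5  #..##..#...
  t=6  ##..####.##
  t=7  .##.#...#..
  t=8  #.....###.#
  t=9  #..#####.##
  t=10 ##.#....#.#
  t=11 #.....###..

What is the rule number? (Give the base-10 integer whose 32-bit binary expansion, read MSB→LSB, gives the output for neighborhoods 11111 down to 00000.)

440816319

  #####|.  b31=0 t=9,i=5
  ####.|.  b30=0 t=1,i=0
  ###.#|.  b29=0 t=3,i=1
  ###..|#  b28=1 t=1,i=1
  ##.##|#  b27=1 t=2,i=5
  ##.#.|.  b26=0 t=2,i=8
  ##..#|#  b25=1 t=1,i=7
  ##...|.  b24=0 t=0,i=7
  #.###|.  b23=0 t=4,i=8
  #.##.|#  b22=1 t=0,i=5
  #.#.#|.  b21=0 t=0,i=3
  #.#..|.  b20=0 t=2,i=9
  #..##|.  b19=0 t=1,i=8
  #..#.|#  b18=1 t=2,i=0
  #...#|#  b17=1 t=1,i=3
  #....|.  b16=0 t=0,i=8
  .####|.  b15=0 t=1,i=10
  .###.|#  b14=1 t=3,i=0
  .##.#|.  b13=0 t=2,i=4
  .##..|#  b12=1 t=0,i=6
  .#.##|.  b11=0 t=0,i=4
  .#.#.|.  b10=0 t=0,i=2
  .#..#|#  b9=1 t=2,i=10
  .#...|.  b8=0 t=5,i=8
  ..###|#  b7=1 t=1,i=9
  ..##.|.  b6=0 t=1,i=5
  ..#.#|#  b5=1 t=0,i=1
  ..#..|#  b4=1 t=5,i=0
  ...##|#  b3=1 t=1,i=4
  ...#.|#  b2=1 t=0,i=0
  ....#|#  b1=1 t=0,i=10
  .....|#  b0=1 t=0,i=9
  bits 00011010010001100101001010111111 = 440816319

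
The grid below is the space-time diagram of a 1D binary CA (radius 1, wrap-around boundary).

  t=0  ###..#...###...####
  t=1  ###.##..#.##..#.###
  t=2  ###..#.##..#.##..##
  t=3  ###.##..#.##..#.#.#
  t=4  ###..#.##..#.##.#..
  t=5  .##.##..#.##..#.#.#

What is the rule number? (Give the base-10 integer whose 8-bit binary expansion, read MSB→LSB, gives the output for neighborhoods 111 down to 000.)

  ###|#  b7=1 t=0,i=0
  ##.|#  b6=1 t=0,i=2
  #.#|.  b5=0 t=1,i=3
  #..|.  b4=0 t=0,i=3
  .##|.  b3=0 t=0,i=9
  .#.|#  b2=1 t=0,i=5
  ..#|#  b1=1 t=0,i=4
  ...|.  b0=0 t=0,i=7
  bits 11000110 = 198

198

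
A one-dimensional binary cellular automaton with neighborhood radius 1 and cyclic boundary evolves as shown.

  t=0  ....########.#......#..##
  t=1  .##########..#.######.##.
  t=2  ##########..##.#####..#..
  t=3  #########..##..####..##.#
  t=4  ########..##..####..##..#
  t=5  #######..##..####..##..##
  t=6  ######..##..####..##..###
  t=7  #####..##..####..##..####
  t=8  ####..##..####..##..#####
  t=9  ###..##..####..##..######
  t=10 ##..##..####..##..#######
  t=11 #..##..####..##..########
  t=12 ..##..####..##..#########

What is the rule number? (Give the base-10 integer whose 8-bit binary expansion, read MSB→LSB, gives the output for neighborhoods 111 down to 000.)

  [7] ### => #  t=0,i=5
  [6] ##. => .  t=0,i=11
  [5] #.# => .  t=0,i=12
  [4] #.. => .  t=0,i=0
  [3] .## => #  t=0,i=4
  [2] .#. => #  t=0,i=13
  [1] ..# => #  t=0,i=3
  [0] ... => #  t=0,i=1
  bits 10001111 = 143

143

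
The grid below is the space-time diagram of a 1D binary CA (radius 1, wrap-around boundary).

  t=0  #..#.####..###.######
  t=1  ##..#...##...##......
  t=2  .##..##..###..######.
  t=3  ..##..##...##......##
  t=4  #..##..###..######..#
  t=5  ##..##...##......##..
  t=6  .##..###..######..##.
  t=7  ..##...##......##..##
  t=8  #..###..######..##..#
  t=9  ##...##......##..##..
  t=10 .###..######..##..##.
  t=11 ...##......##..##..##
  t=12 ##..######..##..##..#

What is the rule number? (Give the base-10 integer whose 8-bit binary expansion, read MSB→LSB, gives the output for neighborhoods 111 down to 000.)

113

  nb ###: next=.  (t=0,i=6, bit7=0)
  nb ##.: next=#  (t=0,i=0, bit6=1)
  nb #.#: next=#  (t=0,i=4, bit5=1)
  nb #..: next=#  (t=0,i=1, bit4=1)
  nb .##: next=.  (t=0,i=5, bit3=0)
  nb .#.: next=.  (t=0,i=3, bit2=0)
  nb ..#: next=.  (t=0,i=2, bit1=0)
  nb ...: next=#  (t=1,i=6, bit0=1)
  bits 01110001 = 113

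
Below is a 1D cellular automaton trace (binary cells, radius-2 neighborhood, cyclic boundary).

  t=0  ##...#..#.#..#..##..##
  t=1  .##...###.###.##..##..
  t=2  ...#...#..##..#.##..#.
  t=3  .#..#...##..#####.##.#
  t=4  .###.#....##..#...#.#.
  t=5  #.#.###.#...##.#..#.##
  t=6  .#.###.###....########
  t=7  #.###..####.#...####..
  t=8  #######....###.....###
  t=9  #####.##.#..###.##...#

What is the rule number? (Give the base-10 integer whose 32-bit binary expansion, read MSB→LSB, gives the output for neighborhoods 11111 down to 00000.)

  [31] ##### => #  t=3,i=14
  [30] ####. => .  t=0,i=0
  [29] ###.# => .  t=1,i=8
  [28] ###.. => #  t=0,i=1
  [27] ##.## => .  t=1,i=9
  [26] ##.#. => #  t=3,i=20
  [25] ##..# => #  t=0,i=18
  [24] ##... => #  t=0,i=2
  [23] #.### => #  t=1,i=10
  [22] #.##. => #  t=1,i=14
  [21] #.#.# => .  t=3,i=21
  [20] #.#.. => #  t=0,i=10
  [19] #..## => #  t=0,i=15
  [18] #..#. => #  t=0,i=7
  [17] #...# => .  t=0,i=3
  [16] #.... => .  t=2,i=0
  [15] .#### => .  t=0,i=21
  [14] .###. => #  t=1,i=7
  [13] .##.# => .  t=3,i=19
  [12] .##.. => .  t=0,i=17
  [11] .#.## => #  t=2,i=15
  [10] .#.#. => .  t=0,i=9
  [9] .#..# => #  t=0,i=6
  [8] .#... => #  t=2,i=4
  [7] ..### => .  t=0,i=20
  [6] ..##. => .  t=0,i=16
  [5] ..#.# => #  t=0,i=8
  [4] ..#.. => .  t=0,i=5
  [3] ...## => .  t=1,i=0
  [2] ...#. => .  t=0,i=4
  [1] ....# => #  t=2,i=1
  [0] ..... => #  t=8,i=16
  bits 10010111110111000100101100100011 = 2547796771

2547796771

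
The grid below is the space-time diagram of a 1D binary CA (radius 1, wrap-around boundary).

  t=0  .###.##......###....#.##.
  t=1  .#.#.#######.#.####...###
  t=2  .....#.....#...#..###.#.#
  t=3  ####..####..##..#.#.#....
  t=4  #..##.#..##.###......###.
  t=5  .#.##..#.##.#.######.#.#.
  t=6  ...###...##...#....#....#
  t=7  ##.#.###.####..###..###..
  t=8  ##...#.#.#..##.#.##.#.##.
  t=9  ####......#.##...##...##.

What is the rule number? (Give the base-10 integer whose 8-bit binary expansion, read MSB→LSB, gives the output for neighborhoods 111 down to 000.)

  ###|.  b7=0 t=0,i=2
  ##.|#  b6=1 t=0,i=3
  #.#|.  b5=0 t=0,i=4
  #..|#  b4=1 t=0,i=7
  .##|#  b3=1 t=0,i=1
  .#.|.  b2=0 t=0,i=20
  ..#|.  b1=0 t=0,i=0
  ...|#  b0=1 t=0,i=8
  bits 01011001 = 89

89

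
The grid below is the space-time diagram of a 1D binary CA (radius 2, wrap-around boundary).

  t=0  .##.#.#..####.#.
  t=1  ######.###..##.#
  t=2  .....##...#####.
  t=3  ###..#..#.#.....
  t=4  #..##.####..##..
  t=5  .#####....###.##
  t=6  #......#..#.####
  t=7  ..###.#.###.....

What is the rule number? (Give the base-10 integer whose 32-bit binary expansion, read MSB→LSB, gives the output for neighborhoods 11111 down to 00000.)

  [31] ##### => .  t=1,i=1
  [30] ####. => .  t=0,i=11
  [29] ###.# => #  t=0,i=12
  [28] ###.. => .  t=1,i=9
  [27] ##.## => #  t=1,i=6
  [26] ##.#. => #  t=0,i=3
  [25] ##..# => #  t=1,i=10
  [24] ##... => .  t=2,i=7
  [23] #.### => .  t=1,i=7
  [22] #.##. => #  t=5,i=14
  [21] #.#.# => #  t=0,i=4
  [20] #.#.. => .  t=0,i=6
  [19] #..## => #  t=0,i=0
  [18] #..#. => #  t=3,i=4
  [17] #...# => #  t=2,i=8
  [16] #.... => #  t=2,i=0
  [15] .#### => .  t=0,i=10
  [14] .###. => .  t=1,i=8
  [13] .##.# => #  t=0,i=2
  [12] .##.. => .  t=2,i=6
  [11] .#.## => .  t=6,i=11
  [10] .#.#. => #  t=0,i=5
  [9] .#..# => #  t=0,i=7
  [8] .#... => .  t=3,i=11
  [7] ..### => #  t=0,i=9
  [6] ..##. => #  t=0,i=1
  [5] ..#.# => #  t=3,i=8
  [4] ..#.. => .  t=3,i=5
  [3] ...## => .  t=2,i=4
  [2] ...#. => #  t=6,i=6
  [1] ....# => .  t=2,i=3
  [0] ..... => #  t=2,i=1
  bits 00101110011011110010011011100101 = 779036389

779036389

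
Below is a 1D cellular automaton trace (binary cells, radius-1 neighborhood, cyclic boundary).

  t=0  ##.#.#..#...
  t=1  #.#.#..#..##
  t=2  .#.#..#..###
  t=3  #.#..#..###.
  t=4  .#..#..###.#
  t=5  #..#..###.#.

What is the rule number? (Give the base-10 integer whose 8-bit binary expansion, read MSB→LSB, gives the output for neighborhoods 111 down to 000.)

171

  [7] ### => #  t=1,i=11
  [6] ##. => .  t=0,i=1
  [5] #.# => #  t=0,i=2
  [4] #.. => .  t=0,i=6
  [3] .## => #  t=0,i=0
  [2] .#. => .  t=0,i=3
  [1] ..# => #  t=0,i=7
  [0] ... => #  t=0,i=10
  bits 10101011 = 171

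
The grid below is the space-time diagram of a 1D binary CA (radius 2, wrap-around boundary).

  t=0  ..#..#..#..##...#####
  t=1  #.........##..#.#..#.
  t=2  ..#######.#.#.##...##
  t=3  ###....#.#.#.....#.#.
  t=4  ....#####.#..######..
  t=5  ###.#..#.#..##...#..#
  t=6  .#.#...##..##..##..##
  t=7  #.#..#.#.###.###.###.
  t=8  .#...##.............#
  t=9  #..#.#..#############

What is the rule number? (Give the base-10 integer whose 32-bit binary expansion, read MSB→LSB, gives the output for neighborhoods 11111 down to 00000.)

1175127271

  [31] ##### => .  t=0,i=18
  [30] ####. => #  t=0,i=19
  [29] ###.# => .  t=2,i=8
  [28] ###.. => .  t=0,i=20
  [27] ##.## => .  t=7,i=12
  [26] ##.#. => #  t=2,i=9
  [25] ##..# => #  t=0,i=0
  [24] ##... => .  t=0,i=13
  [23] #.### => .  t=3,i=0
  [22] #.##. => .  t=2,i=14
  [21] #.#.# => .  t=2,i=10
  [20] #.#.. => .  t=1,i=0
  [19] #..## => #  t=0,i=10
  [18] #..#. => .  t=0,i=1
  [17] #...# => #  t=0,i=14
  [16] #.... => #  t=1,i=2
  [15] .#### => .  t=0,i=17
  [14] .###. => .  t=3,i=1
  [13] .##.# => .  t=6,i=20
  [12] .##.. => .  t=0,i=12
  [11] .#.## => .  t=2,i=13
  [10] .#.#. => #  t=1,i=15
  [9] .#..# => .  t=0,i=3
  [8] .#... => .  t=1,i=1
  [7] ..### => #  t=0,i=16
  [6] ..##. => #  t=0,i=11
  [5] ..#.# => #  t=1,i=14
  [4] ..#.. => .  t=0,i=2
  [3] ...## => .  t=0,i=15
  [2] ...#. => #  t=3,i=6
  [1] ....# => #  t=1,i=8
  [0] ..... => #  t=1,i=3
  bits 01000110000010110000010011100111 = 1175127271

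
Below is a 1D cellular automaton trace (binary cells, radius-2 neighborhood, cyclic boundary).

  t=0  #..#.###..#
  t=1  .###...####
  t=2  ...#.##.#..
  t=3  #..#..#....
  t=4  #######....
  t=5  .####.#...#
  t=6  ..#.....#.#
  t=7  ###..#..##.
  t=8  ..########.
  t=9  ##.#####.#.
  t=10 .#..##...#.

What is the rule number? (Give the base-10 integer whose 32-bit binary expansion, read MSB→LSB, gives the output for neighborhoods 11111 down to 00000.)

  [31] ##### => #  t=4,i=2
  [30] ####. => .  t=1,i=9
  [29] ###.# => .  t=1,i=10
  [28] ###.. => #  t=0,i=7
  [27] ##.## => .  t=1,i=0
  [26] ##.#. => .  t=2,i=7
  [25] ##..# => #  t=0,i=1
  [24] ##... => .  t=1,i=4
  [23] #.### => .  t=0,i=5
  [22] #.##. => .  t=2,i=5
  [21] #.#.# => #  t=9,i=9
  [20] #.#.. => .  t=2,i=8
  [19] #..## => #  t=0,i=9
  [18] #..#. => #  t=0,i=2
  [17] #...# => #  t=1,i=5
  [16] #.... => .  t=2,i=10
  [15] .#### => #  t=1,i=8
  [14] .###. => .  t=0,i=6
  [13] .##.# => #  t=2,i=6
  [12] .##.. => .  t=0,i=0
  [11] .#.## => .  t=0,i=4
  [10] .#.#. => #  t=6,i=9
  [9] .#..# => #  t=3,i=1
  [8] .#... => .  t=2,i=9
  [7] ..### => .  t=1,i=7
  [6] ..##. => #  t=0,i=10
  [5] ..#.# => #  t=0,i=3
  [4] ..#.. => #  t=3,i=0
  [3] ...## => #  t=1,i=6
  [2] ...#. => .  t=2,i=2
  [1] ....# => .  t=2,i=1
  [0] ..... => #  t=2,i=0
  bits 10010010001011101010011001111001 = 2452530809

2452530809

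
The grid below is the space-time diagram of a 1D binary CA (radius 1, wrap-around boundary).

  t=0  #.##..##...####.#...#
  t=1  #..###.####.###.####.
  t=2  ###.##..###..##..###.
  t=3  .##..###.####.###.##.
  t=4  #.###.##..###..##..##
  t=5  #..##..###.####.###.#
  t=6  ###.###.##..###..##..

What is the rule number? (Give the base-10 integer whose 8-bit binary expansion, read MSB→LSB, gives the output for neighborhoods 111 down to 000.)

215

  ### -> #   bit 7 = 1  t=0,i=12
  ##. -> #   bit 6 = 1  t=0,i=0
  #.# -> .   bit 5 = 0  t=0,i=1
  #.. -> #   bit 4 = 1  t=0,i=4
  .## -> .   bit 3 = 0  t=0,i=2
  .#. -> #   bit 2 = 1  t=0,i=16
  ..# -> #   bit 1 = 1  t=0,i=5
  ... -> #   bit 0 = 1  t=0,i=9
  bits 11010111 = 215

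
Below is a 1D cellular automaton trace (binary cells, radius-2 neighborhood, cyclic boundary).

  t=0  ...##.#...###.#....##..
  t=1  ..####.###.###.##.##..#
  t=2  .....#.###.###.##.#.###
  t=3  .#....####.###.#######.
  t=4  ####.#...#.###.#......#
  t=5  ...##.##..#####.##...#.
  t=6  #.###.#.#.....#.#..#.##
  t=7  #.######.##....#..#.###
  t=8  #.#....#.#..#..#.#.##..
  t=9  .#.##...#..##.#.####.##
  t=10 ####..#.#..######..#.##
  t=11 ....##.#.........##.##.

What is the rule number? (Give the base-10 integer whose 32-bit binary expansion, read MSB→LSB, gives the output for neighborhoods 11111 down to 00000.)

  [31] ##### => .  t=3,i=17
  [30] ####. => .  t=1,i=4
  [29] ###.# => #  t=0,i=12
  [28] ###.. => .  t=2,i=22
  [27] ##.## => .  t=1,i=6
  [26] ##.#. => #  t=0,i=5
  [25] ##..# => #  t=1,i=20
  [24] ##... => .  t=0,i=21
  [23] #.### => #  t=1,i=7
  [22] #.##. => #  t=1,i=15
  [21] #.#.# => #  t=2,i=18
  [20] #.#.. => .  t=0,i=6
  [19] #..## => .  t=1,i=1
  [18] #..#. => #  t=1,i=21
  [17] #...# => #  t=0,i=8
  [16] #.... => #  t=0,i=16
  [15] .#### => .  t=1,i=3
  [14] .###. => #  t=0,i=11
  [13] .##.# => #  t=0,i=4
  [12] .##.. => .  t=0,i=20
  [11] .#.## => #  t=2,i=6
  [10] .#.#. => #  t=6,i=7
  [9] .#..# => .  t=1,i=0
  [8] .#... => #  t=0,i=7
  [7] ..### => .  t=0,i=10
  [6] ..##. => #  t=0,i=3
  [5] ..#.# => .  t=2,i=5
  [4] ..#.. => #  t=1,i=22
  [3] ...## => #  t=0,i=2
  [2] ...#. => .  t=2,i=4
  [1] ....# => .  t=0,i=1
  [0] ..... => .  t=0,i=0
  bits 00100110111001110110110101011000 = 652701016

652701016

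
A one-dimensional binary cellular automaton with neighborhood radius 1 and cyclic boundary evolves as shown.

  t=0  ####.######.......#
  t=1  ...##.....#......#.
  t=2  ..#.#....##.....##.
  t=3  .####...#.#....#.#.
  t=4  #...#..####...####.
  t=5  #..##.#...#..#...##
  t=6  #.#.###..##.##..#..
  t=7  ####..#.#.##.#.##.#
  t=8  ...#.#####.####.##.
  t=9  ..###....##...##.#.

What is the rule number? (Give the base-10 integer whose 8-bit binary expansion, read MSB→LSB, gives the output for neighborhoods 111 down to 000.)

102

  [7] ### => .  t=0,i=0
  [6] ##. => #  t=0,i=3
  [5] #.# => #  t=0,i=4
  [4] #.. => .  t=0,i=11
  [3] .## => .  t=0,i=5
  [2] .#. => #  t=1,i=10
  [1] ..# => #  t=0,i=17
  [0] ... => .  t=0,i=12
  bits 01100110 = 102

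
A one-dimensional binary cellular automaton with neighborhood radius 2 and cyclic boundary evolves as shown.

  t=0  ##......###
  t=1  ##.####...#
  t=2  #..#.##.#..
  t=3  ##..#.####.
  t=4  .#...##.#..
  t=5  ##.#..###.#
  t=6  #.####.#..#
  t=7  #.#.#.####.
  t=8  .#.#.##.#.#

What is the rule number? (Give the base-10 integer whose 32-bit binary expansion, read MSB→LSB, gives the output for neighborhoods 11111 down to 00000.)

  [31] ##### => #  t=0,i=10
  [30] ####. => #  t=0,i=0
  [29] ###.# => .  t=1,i=1
  [28] ###.. => #  t=0,i=1
  [27] ##.## => .  t=1,i=2
  [26] ##.#. => #  t=2,i=7
  [25] ##..# => .  t=3,i=2
  [24] ##... => .  t=0,i=2
  [23] #.### => #  t=1,i=3
  [22] #.##. => .  t=2,i=5
  [21] #.#.# => .  t=7,i=0
  [20] #.#.. => #  t=2,i=8
  [19] #..## => #  t=5,i=5
  [18] #..#. => .  t=2,i=2
  [17] #...# => #  t=1,i=8
  [16] #.... => #  t=0,i=3
  [15] .#### => .  t=0,i=9
  [14] .###. => #  t=1,i=0
  [13] .##.# => #  t=2,i=6
  [12] .##.. => #  t=3,i=1
  [11] .#.## => #  t=2,i=4
  [10] .#.#. => #  t=7,i=1
  [9] .#..# => #  t=2,i=1
  [8] .#... => .  t=4,i=2
  [7] ..### => .  t=0,i=8
  [6] ..##. => .  t=4,i=5
  [5] ..#.# => .  t=2,i=3
  [4] ..#.. => #  t=2,i=0
  [3] ...## => .  t=0,i=7
  [2] ...#. => #  t=4,i=0
  [1] ....# => #  t=0,i=6
  [0] ..... => #  t=0,i=4
  bits 11010100100110110111111000010111 = 3566960151

3566960151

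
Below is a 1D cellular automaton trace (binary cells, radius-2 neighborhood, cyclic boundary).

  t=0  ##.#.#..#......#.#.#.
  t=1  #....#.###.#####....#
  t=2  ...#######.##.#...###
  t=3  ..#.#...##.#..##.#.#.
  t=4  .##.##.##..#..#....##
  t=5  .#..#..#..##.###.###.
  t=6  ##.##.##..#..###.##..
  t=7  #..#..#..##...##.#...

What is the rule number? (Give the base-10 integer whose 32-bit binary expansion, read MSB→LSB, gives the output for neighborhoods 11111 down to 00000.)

  nb #####: next=.  (t=1,i=13, bit31=0)
  nb ####.: next=#  (t=1,i=14, bit30=1)
  nb ###.#: next=#  (t=1,i=9, bit29=1)
  nb ###..: next=.  (t=1,i=15, bit28=0)
  nb ##.##: next=.  (t=1,i=10, bit27=0)
  nb ##.#.: next=.  (t=0,i=2, bit26=0)
  nb ##..#: next=.  (t=4,i=9, bit25=0)
  nb ##...: next=.  (t=1,i=1, bit24=0)
  nb #.###: next=#  (t=1,i=7, bit23=1)
  nb #.##.: next=#  (t=0,i=0, bit22=1)
  nb #.#.#: next=.  (t=0,i=3, bit21=0)
  nb #.#..: next=#  (t=0,i=5, bit20=1)
  nb #..##: next=.  (t=3,i=13, bit19=0)
  nb #..#.: next=#  (t=0,i=7, bit18=1)
  nb #...#: next=.  (t=2,i=1, bit17=0)
  nb #....: next=.  (t=0,i=10, bit16=0)
  nb .####: next=#  (t=1,i=12, bit15=1)
  nb .###.: next=#  (t=1,i=8, bit14=1)
  nb .##.#: next=.  (t=0,i=1, bit13=0)
  nb .##..: next=.  (t=1,i=0, bit12=0)
  nb .#.##: next=#  (t=0,i=20, bit11=1)
  nb .#.#.: next=.  (t=0,i=4, bit10=0)
  nb .#..#: next=.  (t=0,i=6, bit9=0)
  nb .#...: next=#  (t=0,i=9, bit8=1)
  nb ..###: next=.  (t=2,i=3, bit7=0)
  nb ..##.: next=#  (t=1,i=20, bit6=1)
  nb ..#.#: next=#  (t=0,i=15, bit5=1)
  nb ..#..: next=#  (t=0,i=8, bit4=1)
  nb ...##: next=#  (t=1,i=19, bit3=1)
  nb ...#.: next=#  (t=0,i=14, bit2=1)
  nb ....#: next=#  (t=0,i=13, bit1=1)
  nb .....: next=#  (t=0,i=11, bit0=1)
  bits 01100000110101001100100101111111 = 1624557951

1624557951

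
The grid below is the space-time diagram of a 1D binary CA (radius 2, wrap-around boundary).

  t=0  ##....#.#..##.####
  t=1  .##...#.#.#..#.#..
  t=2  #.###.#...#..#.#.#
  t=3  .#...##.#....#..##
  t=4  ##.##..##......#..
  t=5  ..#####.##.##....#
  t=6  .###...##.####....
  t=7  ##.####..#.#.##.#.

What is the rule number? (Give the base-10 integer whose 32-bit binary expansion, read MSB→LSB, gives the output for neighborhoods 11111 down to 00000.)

526031017

  nb #####: next=.  (t=0,i=16, bit31=0)
  nb ####.: next=.  (t=0,i=0, bit30=0)
  nb ###.#: next=.  (t=2,i=4, bit29=0)
  nb ###..: next=#  (t=0,i=1, bit28=1)
  nb ##.##: next=#  (t=0,i=13, bit27=1)
  nb ##.#.: next=#  (t=2,i=5, bit26=1)
  nb ##..#: next=#  (t=4,i=5, bit25=1)
  nb ##...: next=#  (t=0,i=2, bit24=1)
  nb #.###: next=.  (t=0,i=14, bit23=0)
  nb #.##.: next=#  (t=2,i=17, bit22=1)
  nb #.#.#: next=.  (t=1,i=8, bit21=0)
  nb #.#..: next=#  (t=0,i=8, bit20=1)
  nb #..##: next=#  (t=0,i=10, bit19=1)
  nb #..#.: next=.  (t=1,i=12, bit18=0)
  nb #...#: next=#  (t=1,i=4, bit17=1)
  nb #....: next=.  (t=0,i=3, bit16=0)
  nb .####: next=#  (t=0,i=15, bit15=1)
  nb .###.: next=.  (t=2,i=3, bit14=0)
  nb .##.#: next=.  (t=0,i=12, bit13=0)
  nb .##..: next=#  (t=1,i=2, bit12=1)
  nb .#.##: next=#  (t=2,i=16, bit11=1)
  nb .#.#.: next=.  (t=0,i=7, bit10=0)
  nb .#..#: next=.  (t=0,i=9, bit9=0)
  nb .#...: next=.  (t=1,i=16, bit8=0)
  nb ..###: next=#  (t=5,i=2, bit7=1)
  nb ..##.: next=.  (t=0,i=11, bit6=0)
  nb ..#.#: next=#  (t=0,i=6, bit5=1)
  nb ..#..: next=.  (t=2,i=10, bit4=0)
  nb ...##: next=#  (t=1,i=0, bit3=1)
  nb ...#.: next=.  (t=0,i=5, bit2=0)
  nb ....#: next=.  (t=0,i=4, bit1=0)
  nb .....: next=#  (t=4,i=11, bit0=1)
  bits 00011111010110101001100010101001 = 526031017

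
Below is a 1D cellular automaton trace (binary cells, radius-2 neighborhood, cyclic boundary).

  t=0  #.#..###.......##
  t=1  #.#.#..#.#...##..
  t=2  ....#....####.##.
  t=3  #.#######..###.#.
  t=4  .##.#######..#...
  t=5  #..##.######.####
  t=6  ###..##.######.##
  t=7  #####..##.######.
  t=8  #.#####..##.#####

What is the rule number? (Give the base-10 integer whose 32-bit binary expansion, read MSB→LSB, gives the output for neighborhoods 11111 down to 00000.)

4204468510

  ##### -> #   bit 31 = 1  t=3,i=4
  ####. -> #   bit 30 = 1  t=2,i=11
  ###.# -> #   bit 29 = 1  t=0,i=0
  ###.. -> #   bit 28 = 1  t=0,i=7
  ##.## -> #   bit 27 = 1  t=2,i=13
  ##.#. -> .   bit 26 = 0  t=0,i=1
  ##..# -> #   bit 25 = 1  t=1,i=15
  ##... -> .   bit 24 = 0  t=0,i=8
  #.### -> #   bit 23 = 1  t=3,i=2
  #.##. -> .   bit 22 = 0  t=2,i=14
  #.#.# -> .   bit 21 = 0  t=1,i=2
  #.#.. -> #   bit 20 = 1  t=0,i=2
  #..## -> #   bit 19 = 1  t=0,i=4
  #..#. -> .   bit 18 = 0  t=1,i=6
  #...# -> #   bit 17 = 1  t=1,i=11
  #.... -> #   bit 16 = 1  t=0,i=9
  .#### -> .   bit 15 = 0  t=2,i=10
  .###. -> .   bit 14 = 0  t=0,i=6
  .##.# -> .   bit 13 = 0  t=4,i=2
  .##.. -> #   bit 12 = 1  t=1,i=14
  .#.## -> #   bit 11 = 1  t=3,i=1
  .#.#. -> .   bit 10 = 0  t=1,i=1
  .#..# -> .   bit 9 = 0  t=0,i=3
  .#... -> #   bit 8 = 1  t=1,i=10
  ..### -> .   bit 7 = 0  t=0,i=5
  ..##. -> .   bit 6 = 0  t=1,i=13
  ..#.# -> .   bit 5 = 0  t=1,i=0
  ..#.. -> #   bit 4 = 1  t=2,i=4
  ...## -> #   bit 3 = 1  t=0,i=14
  ...#. -> #   bit 2 = 1  t=2,i=3
  ....# -> #   bit 1 = 1  t=0,i=13
  ..... -> .   bit 0 = 0  t=0,i=10
  bits 11111010100110110001100100011110 = 4204468510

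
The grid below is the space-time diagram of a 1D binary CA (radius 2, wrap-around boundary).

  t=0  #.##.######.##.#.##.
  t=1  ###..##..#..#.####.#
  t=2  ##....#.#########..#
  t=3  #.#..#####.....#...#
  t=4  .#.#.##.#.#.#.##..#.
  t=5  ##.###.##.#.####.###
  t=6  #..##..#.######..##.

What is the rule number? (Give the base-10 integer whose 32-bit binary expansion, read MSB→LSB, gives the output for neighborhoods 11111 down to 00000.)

  #####|.  b31=0 t=0,i=7
  ####.|#  b30=1 t=0,i=9
  ###.#|.  b29=0 t=0,i=10
  ###..|.  b28=0 t=1,i=2
  ##.##|.  b27=0 t=0,i=4
  ##.#.|#  b26=1 t=0,i=14
  ##..#|.  b25=0 t=1,i=3
  ##...|#  b24=1 t=2,i=2
  #.###|#  b23=1 t=0,i=5
  #.##.|#  b22=1 t=0,i=2
  #.#.#|#  b21=1 t=0,i=0
  #.#..|.  b20=0 t=3,i=2
  #..##|.  b19=0 t=1,i=4
  #..#.|#  b18=1 t=1,i=8
  #...#|.  b17=0 t=3,i=17
  #....|.  b16=0 t=2,i=3
  .####|#  b15=1 t=0,i=6
  .###.|#  b14=1 t=2,i=0
  .##.#|.  b13=0 t=0,i=3
  .##..|#  b12=1 t=1,i=6
  .#.##|#  b11=1 t=0,i=1
  .#.#.|.  b10=0 t=4,i=2
  .#..#|#  b9=1 t=1,i=10
  .#...|.  b8=0 t=3,i=16
  ..###|#  b7=1 t=2,i=19
  ..##.|.  b6=0 t=1,i=5
  ..#.#|#  b5=1 t=1,i=12
  ..#..|#  b4=1 t=1,i=9
  ...##|#  b3=1 t=3,i=18
  ...#.|#  b2=1 t=2,i=5
  ....#|.  b1=0 t=2,i=4
  .....|#  b0=1 t=3,i=12
  bits 01000101111001001101101010111101 = 1172626109

1172626109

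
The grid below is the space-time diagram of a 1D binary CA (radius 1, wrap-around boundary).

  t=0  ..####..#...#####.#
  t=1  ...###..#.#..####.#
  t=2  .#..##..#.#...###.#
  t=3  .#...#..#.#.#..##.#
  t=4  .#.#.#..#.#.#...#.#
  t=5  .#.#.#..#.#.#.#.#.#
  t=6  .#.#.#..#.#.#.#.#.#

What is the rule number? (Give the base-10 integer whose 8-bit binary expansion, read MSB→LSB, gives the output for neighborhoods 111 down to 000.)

  [7] ### => #  t=0,i=3
  [6] ##. => #  t=0,i=5
  [5] #.# => .  t=0,i=17
  [4] #.. => .  t=0,i=0
  [3] .## => .  t=0,i=2
  [2] .#. => #  t=0,i=8
  [1] ..# => .  t=0,i=1
  [0] ... => #  t=0,i=10
  bits 11000101 = 197

197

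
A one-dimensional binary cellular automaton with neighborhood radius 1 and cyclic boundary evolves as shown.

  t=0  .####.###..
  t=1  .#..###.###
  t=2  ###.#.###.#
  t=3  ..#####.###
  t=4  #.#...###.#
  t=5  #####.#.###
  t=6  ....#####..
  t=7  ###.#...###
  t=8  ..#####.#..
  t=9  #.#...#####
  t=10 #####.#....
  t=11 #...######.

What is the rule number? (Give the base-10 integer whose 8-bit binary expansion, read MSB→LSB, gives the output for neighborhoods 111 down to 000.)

  ### -> .   bit 7 = 0  t=0,i=2
  ##. -> #   bit 6 = 1  t=0,i=4
  #.# -> #   bit 5 = 1  t=0,i=5
  #.. -> #   bit 4 = 1  t=0,i=9
  .## -> #   bit 3 = 1  t=0,i=1
  .#. -> #   bit 2 = 1  t=1,i=1
  ..# -> .   bit 1 = 0  t=0,i=0
  ... -> #   bit 0 = 1  t=0,i=10
  bits 01111101 = 125

125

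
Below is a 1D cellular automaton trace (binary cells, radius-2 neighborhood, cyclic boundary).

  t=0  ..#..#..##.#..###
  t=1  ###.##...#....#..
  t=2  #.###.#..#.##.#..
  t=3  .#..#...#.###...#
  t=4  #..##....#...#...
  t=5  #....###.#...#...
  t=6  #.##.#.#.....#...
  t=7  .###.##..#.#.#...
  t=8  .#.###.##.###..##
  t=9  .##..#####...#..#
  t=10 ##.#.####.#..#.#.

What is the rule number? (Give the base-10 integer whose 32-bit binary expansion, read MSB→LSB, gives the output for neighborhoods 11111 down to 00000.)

  #####|#  b31=1 t=9,i=7
  ####.|#  b30=1 t=9,i=8
  ###.#|#  b29=1 t=1,i=2
  ###..|.  b28=0 t=0,i=16
  ##.##|#  b27=1 t=1,i=3
  ##.#.|.  b26=0 t=0,i=10
  ##..#|#  b25=1 t=0,i=0
  ##...|#  b24=1 t=1,i=6
  #.###|.  b23=0 t=2,i=2
  #.##.|#  b22=1 t=1,i=4
  #.#.#|#  b21=1 t=6,i=5
  #.#..|.  b20=0 t=0,i=11
  #..##|.  b19=0 t=0,i=7
  #..#.|#  b18=1 t=0,i=1
  #...#|.  b17=0 t=1,i=7
  #....|#  b16=1 t=1,i=11
  .####|#  b15=1 t=9,i=6
  .###.|.  b14=0 t=0,i=15
  .##.#|#  b13=1 t=0,i=9
  .##..|.  b12=0 t=1,i=5
  .#.##|#  b11=1 t=2,i=1
  .#.#.|#  b10=1 t=3,i=0
  .#..#|.  b9=0 t=0,i=3
  .#...|.  b8=0 t=1,i=10
  ..###|#  b7=1 t=0,i=14
  ..##.|.  b6=0 t=0,i=8
  ..#.#|.  b5=0 t=2,i=0
  ..#..|#  b4=1 t=0,i=2
  ...##|.  b3=0 t=5,i=4
  ...#.|.  b2=0 t=1,i=8
  ....#|#  b1=1 t=1,i=12
  .....|.  b0=0 t=6,i=10
  bits 11101011011001011010110010010010 = 3949309074

3949309074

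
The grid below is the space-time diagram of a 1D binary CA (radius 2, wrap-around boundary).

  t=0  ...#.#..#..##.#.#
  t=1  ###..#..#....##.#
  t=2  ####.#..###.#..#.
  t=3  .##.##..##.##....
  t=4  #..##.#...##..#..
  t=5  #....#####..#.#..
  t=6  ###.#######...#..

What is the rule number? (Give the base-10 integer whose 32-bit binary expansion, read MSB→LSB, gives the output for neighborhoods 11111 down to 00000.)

3732128156

  #####|#  b31=1 t=5,i=7
  ####.|#  b30=1 t=1,i=1
  ###.#|.  b29=0 t=2,i=3
  ###..|#  b28=1 t=1,i=2
  ##.##|#  b27=1 t=1,i=15
  ##.#.|#  b26=1 t=0,i=13
  ##..#|#  b25=1 t=1,i=3
  ##...|.  b24=0 t=3,i=13
  #.###|.  b23=0 t=1,i=16
  #.##.|#  b22=1 t=3,i=4
  #.#.#|#  b21=1 t=0,i=14
  #.#..|#  b20=1 t=0,i=5
  #..##|.  b19=0 t=0,i=10
  #..#.|.  b18=0 t=0,i=7
  #...#|#  b17=1 t=0,i=1
  #....|#  b16=1 t=1,i=10
  .####|#  b15=1 t=1,i=0
  .###.|#  b14=1 t=2,i=9
  .##.#|.  b13=0 t=0,i=12
  .##..|.  b12=0 t=3,i=5
  .#.##|.  b11=0 t=2,i=16
  .#.#.|.  b10=0 t=0,i=4
  .#..#|.  b9=0 t=0,i=6
  .#...|#  b8=1 t=0,i=0
  ..###|#  b7=1 t=2,i=8
  ..##.|.  b6=0 t=0,i=11
  ..#.#|.  b5=0 t=0,i=3
  ..#..|#  b4=1 t=0,i=8
  ...##|#  b3=1 t=1,i=12
  ...#.|#  b2=1 t=0,i=2
  ....#|.  b1=0 t=1,i=11
  .....|.  b0=0 t=3,i=15
  bits 11011110011100111100000110011100 = 3732128156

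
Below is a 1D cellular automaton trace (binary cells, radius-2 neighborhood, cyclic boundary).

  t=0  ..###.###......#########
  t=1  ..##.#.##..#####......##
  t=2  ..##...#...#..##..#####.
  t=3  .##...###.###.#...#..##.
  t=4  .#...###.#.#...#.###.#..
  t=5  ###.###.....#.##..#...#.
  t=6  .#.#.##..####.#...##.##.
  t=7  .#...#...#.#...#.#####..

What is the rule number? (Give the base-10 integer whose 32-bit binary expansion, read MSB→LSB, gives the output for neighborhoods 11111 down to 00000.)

1480614911

  [31] ##### => .  t=0,i=17
  [30] ####. => #  t=0,i=22
  [29] ###.# => .  t=0,i=4
  [28] ###.. => #  t=0,i=8
  [27] ##.## => #  t=0,i=5
  [26] ##.#. => .  t=1,i=4
  [25] ##..# => .  t=0,i=0
  [24] ##... => .  t=0,i=9
  [23] #.### => .  t=0,i=6
  [22] #.##. => #  t=1,i=7
  [21] #.#.# => .  t=1,i=5
  [20] #.#.. => .  t=3,i=14
  [19] #..## => .  t=0,i=1
  [18] #..#. => .  t=5,i=17
  [17] #...# => .  t=2,i=0
  [16] #.... => .  t=0,i=10
  [15] .#### => .  t=0,i=16
  [14] .###. => #  t=0,i=3
  [13] .##.# => #  t=1,i=3
  [12] .##.. => .  t=1,i=8
  [11] .#.## => .  t=1,i=6
  [10] .#.#. => .  t=4,i=10
  [9] .#..# => #  t=2,i=12
  [8] .#... => #  t=2,i=8
  [7] ..### => #  t=0,i=2
  [6] ..##. => #  t=1,i=2
  [5] ..#.# => #  t=4,i=15
  [4] ..#.. => #  t=2,i=7
  [3] ...## => #  t=0,i=14
  [2] ...#. => #  t=2,i=6
  [1] ....# => #  t=0,i=13
  [0] ..... => #  t=0,i=11
  bits 01011000010000000110001111111111 = 1480614911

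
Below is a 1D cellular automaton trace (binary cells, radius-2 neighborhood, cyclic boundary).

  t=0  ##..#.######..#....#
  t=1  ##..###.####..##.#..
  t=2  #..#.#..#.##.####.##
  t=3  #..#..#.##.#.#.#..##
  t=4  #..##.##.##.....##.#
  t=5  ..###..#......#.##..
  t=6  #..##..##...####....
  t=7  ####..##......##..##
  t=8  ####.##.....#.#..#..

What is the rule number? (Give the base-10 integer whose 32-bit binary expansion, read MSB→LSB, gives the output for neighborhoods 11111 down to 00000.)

3565710198

  #####|#  b31=1 t=0,i=8
  ####.|#  b30=1 t=0,i=10
  ###.#|.  b29=0 t=1,i=6
  ###..|#  b28=1 t=0,i=1
  ##.##|.  b27=0 t=1,i=7
  ##.#.|#  b26=1 t=1,i=16
  ##..#|.  b25=0 t=0,i=2
  ##...|.  b24=0 t=4,i=11
  #.###|#  b23=1 t=0,i=6
  #.##.|.  b22=0 t=2,i=10
  #.#.#|.  b21=0 t=3,i=11
  #.#..|.  b20=0 t=1,i=17
  #..##|#  b19=1 t=1,i=3
  #..#.|.  b18=0 t=0,i=3
  #...#|.  b17=0 t=6,i=10
  #....|.  b16=0 t=0,i=16
  .####|.  b15=0 t=0,i=7
  .###.|#  b14=1 t=0,i=0
  .##.#|#  b13=1 t=1,i=15
  .##..|.  b12=0 t=1,i=1
  .#.##|#  b11=1 t=0,i=5
  .#.#.|.  b10=0 t=2,i=4
  .#..#|#  b9=1 t=1,i=18
  .#...|#  b8=1 t=0,i=15
  ..###|.  b7=0 t=0,i=19
  ..##.|#  b6=1 t=1,i=0
  ..#.#|#  b5=1 t=0,i=4
  ..#..|#  b4=1 t=0,i=14
  ...##|.  b3=0 t=0,i=18
  ...#.|#  b2=1 t=5,i=13
  ....#|#  b1=1 t=0,i=17
  .....|.  b0=0 t=4,i=13
  bits 11010100100010000110101101110110 = 3565710198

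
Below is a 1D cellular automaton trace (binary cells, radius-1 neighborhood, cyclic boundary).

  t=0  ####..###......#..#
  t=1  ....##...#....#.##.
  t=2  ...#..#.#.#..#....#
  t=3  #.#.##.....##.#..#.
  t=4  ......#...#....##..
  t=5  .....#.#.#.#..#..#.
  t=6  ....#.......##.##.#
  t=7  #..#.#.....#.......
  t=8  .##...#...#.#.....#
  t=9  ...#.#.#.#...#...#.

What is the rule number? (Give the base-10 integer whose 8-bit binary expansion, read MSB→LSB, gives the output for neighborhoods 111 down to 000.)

  [7] ### => .  t=0,i=0
  [6] ##. => .  t=0,i=3
  [5] #.# => .  t=1,i=15
  [4] #.. => #  t=0,i=4
  [3] .## => .  t=0,i=6
  [2] .#. => .  t=0,i=15
  [1] ..# => #  t=0,i=5
  [0] ... => .  t=0,i=10
  bits 00010010 = 18

18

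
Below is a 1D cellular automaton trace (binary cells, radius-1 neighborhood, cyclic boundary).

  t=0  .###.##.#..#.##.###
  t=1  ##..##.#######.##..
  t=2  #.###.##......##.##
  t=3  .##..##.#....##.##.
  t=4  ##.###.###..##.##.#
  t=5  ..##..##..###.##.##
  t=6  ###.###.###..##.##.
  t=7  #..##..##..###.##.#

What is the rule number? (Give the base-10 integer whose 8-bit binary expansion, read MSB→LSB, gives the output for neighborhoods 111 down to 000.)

62

  nb ###: next=.  (t=0,i=2, bit7=0)
  nb ##.: next=.  (t=0,i=3, bit6=0)
  nb #.#: next=#  (t=0,i=0, bit5=1)
  nb #..: next=#  (t=0,i=9, bit4=1)
  nb .##: next=#  (t=0,i=1, bit3=1)
  nb .#.: next=#  (t=0,i=8, bit2=1)
  nb ..#: next=#  (t=0,i=10, bit1=1)
  nb ...: next=.  (t=2,i=9, bit0=0)
  bits 00111110 = 62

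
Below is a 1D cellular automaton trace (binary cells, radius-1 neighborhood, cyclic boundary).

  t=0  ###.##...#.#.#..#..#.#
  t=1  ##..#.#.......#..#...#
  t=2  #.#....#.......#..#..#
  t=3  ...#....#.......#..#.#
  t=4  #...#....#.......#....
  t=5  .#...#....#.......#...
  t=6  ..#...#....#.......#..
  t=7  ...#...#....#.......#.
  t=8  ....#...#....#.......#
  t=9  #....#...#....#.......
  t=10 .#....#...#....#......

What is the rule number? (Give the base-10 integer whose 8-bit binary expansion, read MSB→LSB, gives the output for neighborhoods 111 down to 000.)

152

  nb ###: next=#  (t=0,i=0, bit7=1)
  nb ##.: next=.  (t=0,i=2, bit6=0)
  nb #.#: next=.  (t=0,i=3, bit5=0)
  nb #..: next=#  (t=0,i=6, bit4=1)
  nb .##: next=#  (t=0,i=4, bit3=1)
  nb .#.: next=.  (t=0,i=9, bit2=0)
  nb ..#: next=.  (t=0,i=8, bit1=0)
  nb ...: next=.  (t=0,i=7, bit0=0)
  bits 10011000 = 152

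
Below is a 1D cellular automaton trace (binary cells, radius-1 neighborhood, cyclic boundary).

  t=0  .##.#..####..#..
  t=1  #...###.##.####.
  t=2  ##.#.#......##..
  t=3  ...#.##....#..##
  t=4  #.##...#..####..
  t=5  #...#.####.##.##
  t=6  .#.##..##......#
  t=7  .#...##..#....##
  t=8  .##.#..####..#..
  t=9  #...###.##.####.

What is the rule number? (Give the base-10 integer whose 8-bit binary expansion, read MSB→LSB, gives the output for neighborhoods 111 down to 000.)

  ###|#  b7=1 t=0,i=8
  ##.|.  b6=0 t=0,i=2
  #.#|.  b5=0 t=0,i=3
  #..|#  b4=1 t=0,i=5
  .##|.  b3=0 t=0,i=1
  .#.|#  b2=1 t=0,i=4
  ..#|#  b1=1 t=0,i=0
  ...|.  b0=0 t=0,i=15
  bits 10010110 = 150

150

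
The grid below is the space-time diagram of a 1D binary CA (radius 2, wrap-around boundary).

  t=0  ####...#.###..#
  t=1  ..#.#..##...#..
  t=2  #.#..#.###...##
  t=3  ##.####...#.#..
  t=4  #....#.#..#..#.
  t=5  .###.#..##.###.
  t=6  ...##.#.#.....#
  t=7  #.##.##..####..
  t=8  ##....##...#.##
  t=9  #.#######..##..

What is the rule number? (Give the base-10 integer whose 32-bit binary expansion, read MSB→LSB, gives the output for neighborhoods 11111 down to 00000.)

  [31] ##### => .  t=0,i=1
  [30] ####. => #  t=0,i=2
  [29] ###.# => #  t=2,i=0
  [28] ###.. => .  t=0,i=3
  [27] ##.## => .  t=3,i=2
  [26] ##.#. => #  t=2,i=1
  [25] ##..# => #  t=0,i=12
  [24] ##... => #  t=0,i=4
  [23] #.### => .  t=0,i=9
  [22] #.##. => .  t=7,i=2
  [21] #.#.# => #  t=6,i=6
  [20] #.#.. => .  t=1,i=4
  [19] #..## => .  t=0,i=13
  [18] #..#. => #  t=2,i=4
  [17] #...# => .  t=0,i=5
  [16] #.... => #  t=1,i=14
  [15] .#### => .  t=0,i=0
  [14] .###. => .  t=0,i=10
  [13] .##.# => .  t=3,i=1
  [12] .##.. => #  t=1,i=8
  [11] .#.## => #  t=0,i=8
  [10] .#.#. => .  t=1,i=3
  [9] .#..# => #  t=1,i=5
  [8] .#... => #  t=1,i=13
  [7] ..### => .  t=0,i=14
  [6] ..##. => #  t=1,i=7
  [5] ..#.# => #  t=0,i=7
  [4] ..#.. => .  t=1,i=12
  [3] ...## => #  t=2,i=12
  [2] ...#. => .  t=0,i=6
  [1] ....# => #  t=1,i=0
  [0] ..... => #  t=6,i=11
  bits 01100111001001010001101101101011 = 1730485099

1730485099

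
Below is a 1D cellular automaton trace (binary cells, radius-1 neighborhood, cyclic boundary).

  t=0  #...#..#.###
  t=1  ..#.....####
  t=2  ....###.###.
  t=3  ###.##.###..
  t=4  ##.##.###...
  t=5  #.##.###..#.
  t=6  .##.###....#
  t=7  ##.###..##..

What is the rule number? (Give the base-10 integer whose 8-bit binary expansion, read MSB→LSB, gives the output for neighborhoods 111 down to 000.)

  ### -> #   bit 7 = 1  t=0,i=10
  ##. -> .   bit 6 = 0  t=0,i=0
  #.# -> #   bit 5 = 1  t=0,i=8
  #.. -> .   bit 4 = 0  t=0,i=1
  .## -> #   bit 3 = 1  t=0,i=9
  .#. -> .   bit 2 = 0  t=0,i=4
  ..# -> .   bit 1 = 0  t=0,i=3
  ... -> #   bit 0 = 1  t=0,i=2
  bits 10101001 = 169

169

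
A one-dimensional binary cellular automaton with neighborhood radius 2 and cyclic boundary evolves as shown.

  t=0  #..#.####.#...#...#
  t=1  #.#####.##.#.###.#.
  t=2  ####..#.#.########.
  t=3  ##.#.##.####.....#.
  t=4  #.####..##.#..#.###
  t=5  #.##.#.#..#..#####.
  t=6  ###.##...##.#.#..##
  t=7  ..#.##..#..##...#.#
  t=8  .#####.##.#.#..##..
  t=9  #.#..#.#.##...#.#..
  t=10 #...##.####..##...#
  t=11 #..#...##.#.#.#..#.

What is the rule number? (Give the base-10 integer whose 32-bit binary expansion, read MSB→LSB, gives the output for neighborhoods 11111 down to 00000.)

  [31] ##### => .  t=1,i=4
  [30] ####. => .  t=0,i=7
  [29] ###.# => #  t=0,i=8
  [28] ###.. => #  t=2,i=3
  [27] ##.## => .  t=1,i=7
  [26] ##.#. => #  t=0,i=9
  [25] ##..# => .  t=0,i=1
  [24] ##... => .  t=3,i=12
  [23] #.### => #  t=0,i=5
  [22] #.##. => #  t=1,i=8
  [21] #.#.# => #  t=1,i=0
  [20] #.#.. => .  t=0,i=10
  [19] #..## => #  t=4,i=7
  [18] #..#. => #  t=0,i=2
  [17] #...# => .  t=0,i=12
  [16] #.... => .  t=3,i=13
  [15] .#### => #  t=0,i=6
  [14] .###. => #  t=1,i=14
  [13] .##.# => .  t=1,i=9
  [12] .##.. => #  t=0,i=0
  [11] .#.## => #  t=0,i=4
  [10] .#.#. => .  t=1,i=18
  [9] .#..# => .  t=4,i=12
  [8] .#... => #  t=0,i=11
  [7] ..### => .  t=5,i=13
  [6] ..##. => .  t=0,i=18
  [5] ..#.# => #  t=0,i=3
  [4] ..#.. => #  t=0,i=14
  [3] ...## => #  t=0,i=17
  [2] ...#. => #  t=0,i=13
  [1] ....# => .  t=3,i=15
  [0] ..... => #  t=3,i=14
  bits 00110100111011001101100100111101 = 887937341

887937341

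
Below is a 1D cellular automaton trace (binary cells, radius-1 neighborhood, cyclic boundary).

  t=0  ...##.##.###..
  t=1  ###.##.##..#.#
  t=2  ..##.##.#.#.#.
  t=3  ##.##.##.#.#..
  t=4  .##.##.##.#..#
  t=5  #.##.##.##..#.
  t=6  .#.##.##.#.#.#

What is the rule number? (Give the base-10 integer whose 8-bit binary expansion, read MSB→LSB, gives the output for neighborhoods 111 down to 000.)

  [7] ### => .  t=0,i=10
  [6] ##. => #  t=0,i=4
  [5] #.# => #  t=0,i=5
  [4] #.. => .  t=0,i=12
  [3] .## => .  t=0,i=3
  [2] .#. => .  t=1,i=11
  [1] ..# => #  t=0,i=2
  [0] ... => #  t=0,i=0
  bits 01100011 = 99

99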